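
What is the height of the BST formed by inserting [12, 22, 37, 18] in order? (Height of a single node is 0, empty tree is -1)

Insertion order: [12, 22, 37, 18]
Tree (level-order array): [12, None, 22, 18, 37]
Compute height bottom-up (empty subtree = -1):
  height(18) = 1 + max(-1, -1) = 0
  height(37) = 1 + max(-1, -1) = 0
  height(22) = 1 + max(0, 0) = 1
  height(12) = 1 + max(-1, 1) = 2
Height = 2


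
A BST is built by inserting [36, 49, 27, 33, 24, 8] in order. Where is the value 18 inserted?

Starting tree (level order): [36, 27, 49, 24, 33, None, None, 8]
Insertion path: 36 -> 27 -> 24 -> 8
Result: insert 18 as right child of 8
Final tree (level order): [36, 27, 49, 24, 33, None, None, 8, None, None, None, None, 18]


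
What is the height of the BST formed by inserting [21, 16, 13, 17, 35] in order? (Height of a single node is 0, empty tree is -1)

Insertion order: [21, 16, 13, 17, 35]
Tree (level-order array): [21, 16, 35, 13, 17]
Compute height bottom-up (empty subtree = -1):
  height(13) = 1 + max(-1, -1) = 0
  height(17) = 1 + max(-1, -1) = 0
  height(16) = 1 + max(0, 0) = 1
  height(35) = 1 + max(-1, -1) = 0
  height(21) = 1 + max(1, 0) = 2
Height = 2


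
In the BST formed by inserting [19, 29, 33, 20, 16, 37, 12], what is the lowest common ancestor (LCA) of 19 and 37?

Tree insertion order: [19, 29, 33, 20, 16, 37, 12]
Tree (level-order array): [19, 16, 29, 12, None, 20, 33, None, None, None, None, None, 37]
In a BST, the LCA of p=19, q=37 is the first node v on the
root-to-leaf path with p <= v <= q (go left if both < v, right if both > v).
Walk from root:
  at 19: 19 <= 19 <= 37, this is the LCA
LCA = 19


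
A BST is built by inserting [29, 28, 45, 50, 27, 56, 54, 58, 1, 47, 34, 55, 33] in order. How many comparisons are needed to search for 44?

Search path for 44: 29 -> 45 -> 34
Found: False
Comparisons: 3


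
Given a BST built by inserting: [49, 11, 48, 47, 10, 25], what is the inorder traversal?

Tree insertion order: [49, 11, 48, 47, 10, 25]
Tree (level-order array): [49, 11, None, 10, 48, None, None, 47, None, 25]
Inorder traversal: [10, 11, 25, 47, 48, 49]


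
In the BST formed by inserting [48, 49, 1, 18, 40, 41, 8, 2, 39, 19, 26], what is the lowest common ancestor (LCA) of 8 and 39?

Tree insertion order: [48, 49, 1, 18, 40, 41, 8, 2, 39, 19, 26]
Tree (level-order array): [48, 1, 49, None, 18, None, None, 8, 40, 2, None, 39, 41, None, None, 19, None, None, None, None, 26]
In a BST, the LCA of p=8, q=39 is the first node v on the
root-to-leaf path with p <= v <= q (go left if both < v, right if both > v).
Walk from root:
  at 48: both 8 and 39 < 48, go left
  at 1: both 8 and 39 > 1, go right
  at 18: 8 <= 18 <= 39, this is the LCA
LCA = 18


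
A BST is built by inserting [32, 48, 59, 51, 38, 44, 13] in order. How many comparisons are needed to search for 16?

Search path for 16: 32 -> 13
Found: False
Comparisons: 2


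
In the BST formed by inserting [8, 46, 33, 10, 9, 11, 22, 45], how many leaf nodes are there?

Tree built from: [8, 46, 33, 10, 9, 11, 22, 45]
Tree (level-order array): [8, None, 46, 33, None, 10, 45, 9, 11, None, None, None, None, None, 22]
Rule: A leaf has 0 children.
Per-node child counts:
  node 8: 1 child(ren)
  node 46: 1 child(ren)
  node 33: 2 child(ren)
  node 10: 2 child(ren)
  node 9: 0 child(ren)
  node 11: 1 child(ren)
  node 22: 0 child(ren)
  node 45: 0 child(ren)
Matching nodes: [9, 22, 45]
Count of leaf nodes: 3


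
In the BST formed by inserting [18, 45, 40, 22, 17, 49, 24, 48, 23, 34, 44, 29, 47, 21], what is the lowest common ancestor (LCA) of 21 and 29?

Tree insertion order: [18, 45, 40, 22, 17, 49, 24, 48, 23, 34, 44, 29, 47, 21]
Tree (level-order array): [18, 17, 45, None, None, 40, 49, 22, 44, 48, None, 21, 24, None, None, 47, None, None, None, 23, 34, None, None, None, None, 29]
In a BST, the LCA of p=21, q=29 is the first node v on the
root-to-leaf path with p <= v <= q (go left if both < v, right if both > v).
Walk from root:
  at 18: both 21 and 29 > 18, go right
  at 45: both 21 and 29 < 45, go left
  at 40: both 21 and 29 < 40, go left
  at 22: 21 <= 22 <= 29, this is the LCA
LCA = 22


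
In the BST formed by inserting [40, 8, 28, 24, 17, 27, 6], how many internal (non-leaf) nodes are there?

Tree built from: [40, 8, 28, 24, 17, 27, 6]
Tree (level-order array): [40, 8, None, 6, 28, None, None, 24, None, 17, 27]
Rule: An internal node has at least one child.
Per-node child counts:
  node 40: 1 child(ren)
  node 8: 2 child(ren)
  node 6: 0 child(ren)
  node 28: 1 child(ren)
  node 24: 2 child(ren)
  node 17: 0 child(ren)
  node 27: 0 child(ren)
Matching nodes: [40, 8, 28, 24]
Count of internal (non-leaf) nodes: 4


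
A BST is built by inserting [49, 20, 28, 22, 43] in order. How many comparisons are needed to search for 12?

Search path for 12: 49 -> 20
Found: False
Comparisons: 2


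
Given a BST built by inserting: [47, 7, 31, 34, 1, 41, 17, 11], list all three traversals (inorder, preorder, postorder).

Tree insertion order: [47, 7, 31, 34, 1, 41, 17, 11]
Tree (level-order array): [47, 7, None, 1, 31, None, None, 17, 34, 11, None, None, 41]
Inorder (L, root, R): [1, 7, 11, 17, 31, 34, 41, 47]
Preorder (root, L, R): [47, 7, 1, 31, 17, 11, 34, 41]
Postorder (L, R, root): [1, 11, 17, 41, 34, 31, 7, 47]


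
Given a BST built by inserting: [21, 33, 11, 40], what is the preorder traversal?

Tree insertion order: [21, 33, 11, 40]
Tree (level-order array): [21, 11, 33, None, None, None, 40]
Preorder traversal: [21, 11, 33, 40]


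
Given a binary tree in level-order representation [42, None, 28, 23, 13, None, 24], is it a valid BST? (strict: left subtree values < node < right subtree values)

Level-order array: [42, None, 28, 23, 13, None, 24]
Validate using subtree bounds (lo, hi): at each node, require lo < value < hi,
then recurse left with hi=value and right with lo=value.
Preorder trace (stopping at first violation):
  at node 42 with bounds (-inf, +inf): OK
  at node 28 with bounds (42, +inf): VIOLATION
Node 28 violates its bound: not (42 < 28 < +inf).
Result: Not a valid BST


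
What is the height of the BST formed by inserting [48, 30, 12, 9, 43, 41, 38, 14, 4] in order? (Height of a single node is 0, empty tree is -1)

Insertion order: [48, 30, 12, 9, 43, 41, 38, 14, 4]
Tree (level-order array): [48, 30, None, 12, 43, 9, 14, 41, None, 4, None, None, None, 38]
Compute height bottom-up (empty subtree = -1):
  height(4) = 1 + max(-1, -1) = 0
  height(9) = 1 + max(0, -1) = 1
  height(14) = 1 + max(-1, -1) = 0
  height(12) = 1 + max(1, 0) = 2
  height(38) = 1 + max(-1, -1) = 0
  height(41) = 1 + max(0, -1) = 1
  height(43) = 1 + max(1, -1) = 2
  height(30) = 1 + max(2, 2) = 3
  height(48) = 1 + max(3, -1) = 4
Height = 4


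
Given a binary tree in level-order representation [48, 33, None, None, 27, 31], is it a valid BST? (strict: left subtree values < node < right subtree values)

Level-order array: [48, 33, None, None, 27, 31]
Validate using subtree bounds (lo, hi): at each node, require lo < value < hi,
then recurse left with hi=value and right with lo=value.
Preorder trace (stopping at first violation):
  at node 48 with bounds (-inf, +inf): OK
  at node 33 with bounds (-inf, 48): OK
  at node 27 with bounds (33, 48): VIOLATION
Node 27 violates its bound: not (33 < 27 < 48).
Result: Not a valid BST


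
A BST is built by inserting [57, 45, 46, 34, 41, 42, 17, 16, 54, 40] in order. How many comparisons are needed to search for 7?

Search path for 7: 57 -> 45 -> 34 -> 17 -> 16
Found: False
Comparisons: 5


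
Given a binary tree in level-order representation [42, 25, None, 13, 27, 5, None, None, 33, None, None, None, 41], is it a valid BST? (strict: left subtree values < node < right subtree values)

Level-order array: [42, 25, None, 13, 27, 5, None, None, 33, None, None, None, 41]
Validate using subtree bounds (lo, hi): at each node, require lo < value < hi,
then recurse left with hi=value and right with lo=value.
Preorder trace (stopping at first violation):
  at node 42 with bounds (-inf, +inf): OK
  at node 25 with bounds (-inf, 42): OK
  at node 13 with bounds (-inf, 25): OK
  at node 5 with bounds (-inf, 13): OK
  at node 27 with bounds (25, 42): OK
  at node 33 with bounds (27, 42): OK
  at node 41 with bounds (33, 42): OK
No violation found at any node.
Result: Valid BST


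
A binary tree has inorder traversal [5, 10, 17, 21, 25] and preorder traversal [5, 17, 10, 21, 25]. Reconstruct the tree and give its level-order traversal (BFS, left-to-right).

Inorder:  [5, 10, 17, 21, 25]
Preorder: [5, 17, 10, 21, 25]
Algorithm: preorder visits root first, so consume preorder in order;
for each root, split the current inorder slice at that value into
left-subtree inorder and right-subtree inorder, then recurse.
Recursive splits:
  root=5; inorder splits into left=[], right=[10, 17, 21, 25]
  root=17; inorder splits into left=[10], right=[21, 25]
  root=10; inorder splits into left=[], right=[]
  root=21; inorder splits into left=[], right=[25]
  root=25; inorder splits into left=[], right=[]
Reconstructed level-order: [5, 17, 10, 21, 25]


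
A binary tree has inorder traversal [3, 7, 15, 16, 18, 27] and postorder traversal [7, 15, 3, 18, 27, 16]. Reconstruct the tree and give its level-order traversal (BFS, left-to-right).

Inorder:   [3, 7, 15, 16, 18, 27]
Postorder: [7, 15, 3, 18, 27, 16]
Algorithm: postorder visits root last, so walk postorder right-to-left;
each value is the root of the current inorder slice — split it at that
value, recurse on the right subtree first, then the left.
Recursive splits:
  root=16; inorder splits into left=[3, 7, 15], right=[18, 27]
  root=27; inorder splits into left=[18], right=[]
  root=18; inorder splits into left=[], right=[]
  root=3; inorder splits into left=[], right=[7, 15]
  root=15; inorder splits into left=[7], right=[]
  root=7; inorder splits into left=[], right=[]
Reconstructed level-order: [16, 3, 27, 15, 18, 7]


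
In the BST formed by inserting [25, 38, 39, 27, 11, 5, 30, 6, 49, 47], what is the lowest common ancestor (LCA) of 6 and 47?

Tree insertion order: [25, 38, 39, 27, 11, 5, 30, 6, 49, 47]
Tree (level-order array): [25, 11, 38, 5, None, 27, 39, None, 6, None, 30, None, 49, None, None, None, None, 47]
In a BST, the LCA of p=6, q=47 is the first node v on the
root-to-leaf path with p <= v <= q (go left if both < v, right if both > v).
Walk from root:
  at 25: 6 <= 25 <= 47, this is the LCA
LCA = 25


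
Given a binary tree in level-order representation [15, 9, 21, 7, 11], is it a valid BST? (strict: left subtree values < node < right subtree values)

Level-order array: [15, 9, 21, 7, 11]
Validate using subtree bounds (lo, hi): at each node, require lo < value < hi,
then recurse left with hi=value and right with lo=value.
Preorder trace (stopping at first violation):
  at node 15 with bounds (-inf, +inf): OK
  at node 9 with bounds (-inf, 15): OK
  at node 7 with bounds (-inf, 9): OK
  at node 11 with bounds (9, 15): OK
  at node 21 with bounds (15, +inf): OK
No violation found at any node.
Result: Valid BST


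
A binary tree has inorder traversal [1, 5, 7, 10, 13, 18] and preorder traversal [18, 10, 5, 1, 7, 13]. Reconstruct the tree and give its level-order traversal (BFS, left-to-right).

Inorder:  [1, 5, 7, 10, 13, 18]
Preorder: [18, 10, 5, 1, 7, 13]
Algorithm: preorder visits root first, so consume preorder in order;
for each root, split the current inorder slice at that value into
left-subtree inorder and right-subtree inorder, then recurse.
Recursive splits:
  root=18; inorder splits into left=[1, 5, 7, 10, 13], right=[]
  root=10; inorder splits into left=[1, 5, 7], right=[13]
  root=5; inorder splits into left=[1], right=[7]
  root=1; inorder splits into left=[], right=[]
  root=7; inorder splits into left=[], right=[]
  root=13; inorder splits into left=[], right=[]
Reconstructed level-order: [18, 10, 5, 13, 1, 7]


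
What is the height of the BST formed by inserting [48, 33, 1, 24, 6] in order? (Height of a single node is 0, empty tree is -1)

Insertion order: [48, 33, 1, 24, 6]
Tree (level-order array): [48, 33, None, 1, None, None, 24, 6]
Compute height bottom-up (empty subtree = -1):
  height(6) = 1 + max(-1, -1) = 0
  height(24) = 1 + max(0, -1) = 1
  height(1) = 1 + max(-1, 1) = 2
  height(33) = 1 + max(2, -1) = 3
  height(48) = 1 + max(3, -1) = 4
Height = 4


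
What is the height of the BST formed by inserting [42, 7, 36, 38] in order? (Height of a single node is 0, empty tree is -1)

Insertion order: [42, 7, 36, 38]
Tree (level-order array): [42, 7, None, None, 36, None, 38]
Compute height bottom-up (empty subtree = -1):
  height(38) = 1 + max(-1, -1) = 0
  height(36) = 1 + max(-1, 0) = 1
  height(7) = 1 + max(-1, 1) = 2
  height(42) = 1 + max(2, -1) = 3
Height = 3


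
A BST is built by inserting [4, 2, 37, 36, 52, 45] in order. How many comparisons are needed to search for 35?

Search path for 35: 4 -> 37 -> 36
Found: False
Comparisons: 3


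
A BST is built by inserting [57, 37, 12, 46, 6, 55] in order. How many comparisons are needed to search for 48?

Search path for 48: 57 -> 37 -> 46 -> 55
Found: False
Comparisons: 4


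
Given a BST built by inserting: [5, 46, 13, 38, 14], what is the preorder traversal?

Tree insertion order: [5, 46, 13, 38, 14]
Tree (level-order array): [5, None, 46, 13, None, None, 38, 14]
Preorder traversal: [5, 46, 13, 38, 14]


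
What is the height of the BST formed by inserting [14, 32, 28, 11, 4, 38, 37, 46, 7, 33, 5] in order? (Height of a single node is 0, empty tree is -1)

Insertion order: [14, 32, 28, 11, 4, 38, 37, 46, 7, 33, 5]
Tree (level-order array): [14, 11, 32, 4, None, 28, 38, None, 7, None, None, 37, 46, 5, None, 33]
Compute height bottom-up (empty subtree = -1):
  height(5) = 1 + max(-1, -1) = 0
  height(7) = 1 + max(0, -1) = 1
  height(4) = 1 + max(-1, 1) = 2
  height(11) = 1 + max(2, -1) = 3
  height(28) = 1 + max(-1, -1) = 0
  height(33) = 1 + max(-1, -1) = 0
  height(37) = 1 + max(0, -1) = 1
  height(46) = 1 + max(-1, -1) = 0
  height(38) = 1 + max(1, 0) = 2
  height(32) = 1 + max(0, 2) = 3
  height(14) = 1 + max(3, 3) = 4
Height = 4


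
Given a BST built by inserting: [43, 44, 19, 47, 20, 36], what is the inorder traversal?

Tree insertion order: [43, 44, 19, 47, 20, 36]
Tree (level-order array): [43, 19, 44, None, 20, None, 47, None, 36]
Inorder traversal: [19, 20, 36, 43, 44, 47]


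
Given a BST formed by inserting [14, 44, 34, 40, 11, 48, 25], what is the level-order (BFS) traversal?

Tree insertion order: [14, 44, 34, 40, 11, 48, 25]
Tree (level-order array): [14, 11, 44, None, None, 34, 48, 25, 40]
BFS from the root, enqueuing left then right child of each popped node:
  queue [14] -> pop 14, enqueue [11, 44], visited so far: [14]
  queue [11, 44] -> pop 11, enqueue [none], visited so far: [14, 11]
  queue [44] -> pop 44, enqueue [34, 48], visited so far: [14, 11, 44]
  queue [34, 48] -> pop 34, enqueue [25, 40], visited so far: [14, 11, 44, 34]
  queue [48, 25, 40] -> pop 48, enqueue [none], visited so far: [14, 11, 44, 34, 48]
  queue [25, 40] -> pop 25, enqueue [none], visited so far: [14, 11, 44, 34, 48, 25]
  queue [40] -> pop 40, enqueue [none], visited so far: [14, 11, 44, 34, 48, 25, 40]
Result: [14, 11, 44, 34, 48, 25, 40]


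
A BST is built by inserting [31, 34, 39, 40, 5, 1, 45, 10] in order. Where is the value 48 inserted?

Starting tree (level order): [31, 5, 34, 1, 10, None, 39, None, None, None, None, None, 40, None, 45]
Insertion path: 31 -> 34 -> 39 -> 40 -> 45
Result: insert 48 as right child of 45
Final tree (level order): [31, 5, 34, 1, 10, None, 39, None, None, None, None, None, 40, None, 45, None, 48]


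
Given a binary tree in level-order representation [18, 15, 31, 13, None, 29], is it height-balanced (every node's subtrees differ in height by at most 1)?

Tree (level-order array): [18, 15, 31, 13, None, 29]
Definition: a tree is height-balanced if, at every node, |h(left) - h(right)| <= 1 (empty subtree has height -1).
Bottom-up per-node check:
  node 13: h_left=-1, h_right=-1, diff=0 [OK], height=0
  node 15: h_left=0, h_right=-1, diff=1 [OK], height=1
  node 29: h_left=-1, h_right=-1, diff=0 [OK], height=0
  node 31: h_left=0, h_right=-1, diff=1 [OK], height=1
  node 18: h_left=1, h_right=1, diff=0 [OK], height=2
All nodes satisfy the balance condition.
Result: Balanced


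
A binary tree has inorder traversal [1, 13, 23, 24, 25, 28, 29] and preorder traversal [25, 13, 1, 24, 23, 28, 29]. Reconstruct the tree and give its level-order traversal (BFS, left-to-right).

Inorder:  [1, 13, 23, 24, 25, 28, 29]
Preorder: [25, 13, 1, 24, 23, 28, 29]
Algorithm: preorder visits root first, so consume preorder in order;
for each root, split the current inorder slice at that value into
left-subtree inorder and right-subtree inorder, then recurse.
Recursive splits:
  root=25; inorder splits into left=[1, 13, 23, 24], right=[28, 29]
  root=13; inorder splits into left=[1], right=[23, 24]
  root=1; inorder splits into left=[], right=[]
  root=24; inorder splits into left=[23], right=[]
  root=23; inorder splits into left=[], right=[]
  root=28; inorder splits into left=[], right=[29]
  root=29; inorder splits into left=[], right=[]
Reconstructed level-order: [25, 13, 28, 1, 24, 29, 23]


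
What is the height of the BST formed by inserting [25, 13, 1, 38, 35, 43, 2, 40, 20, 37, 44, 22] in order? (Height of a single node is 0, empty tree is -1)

Insertion order: [25, 13, 1, 38, 35, 43, 2, 40, 20, 37, 44, 22]
Tree (level-order array): [25, 13, 38, 1, 20, 35, 43, None, 2, None, 22, None, 37, 40, 44]
Compute height bottom-up (empty subtree = -1):
  height(2) = 1 + max(-1, -1) = 0
  height(1) = 1 + max(-1, 0) = 1
  height(22) = 1 + max(-1, -1) = 0
  height(20) = 1 + max(-1, 0) = 1
  height(13) = 1 + max(1, 1) = 2
  height(37) = 1 + max(-1, -1) = 0
  height(35) = 1 + max(-1, 0) = 1
  height(40) = 1 + max(-1, -1) = 0
  height(44) = 1 + max(-1, -1) = 0
  height(43) = 1 + max(0, 0) = 1
  height(38) = 1 + max(1, 1) = 2
  height(25) = 1 + max(2, 2) = 3
Height = 3


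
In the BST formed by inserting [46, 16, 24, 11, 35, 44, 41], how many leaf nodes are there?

Tree built from: [46, 16, 24, 11, 35, 44, 41]
Tree (level-order array): [46, 16, None, 11, 24, None, None, None, 35, None, 44, 41]
Rule: A leaf has 0 children.
Per-node child counts:
  node 46: 1 child(ren)
  node 16: 2 child(ren)
  node 11: 0 child(ren)
  node 24: 1 child(ren)
  node 35: 1 child(ren)
  node 44: 1 child(ren)
  node 41: 0 child(ren)
Matching nodes: [11, 41]
Count of leaf nodes: 2


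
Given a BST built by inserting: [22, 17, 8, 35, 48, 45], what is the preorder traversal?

Tree insertion order: [22, 17, 8, 35, 48, 45]
Tree (level-order array): [22, 17, 35, 8, None, None, 48, None, None, 45]
Preorder traversal: [22, 17, 8, 35, 48, 45]


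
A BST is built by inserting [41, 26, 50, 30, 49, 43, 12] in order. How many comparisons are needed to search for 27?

Search path for 27: 41 -> 26 -> 30
Found: False
Comparisons: 3


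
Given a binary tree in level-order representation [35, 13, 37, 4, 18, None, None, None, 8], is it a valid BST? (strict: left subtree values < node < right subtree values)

Level-order array: [35, 13, 37, 4, 18, None, None, None, 8]
Validate using subtree bounds (lo, hi): at each node, require lo < value < hi,
then recurse left with hi=value and right with lo=value.
Preorder trace (stopping at first violation):
  at node 35 with bounds (-inf, +inf): OK
  at node 13 with bounds (-inf, 35): OK
  at node 4 with bounds (-inf, 13): OK
  at node 8 with bounds (4, 13): OK
  at node 18 with bounds (13, 35): OK
  at node 37 with bounds (35, +inf): OK
No violation found at any node.
Result: Valid BST


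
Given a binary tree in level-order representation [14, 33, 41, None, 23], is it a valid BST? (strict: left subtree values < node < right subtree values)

Level-order array: [14, 33, 41, None, 23]
Validate using subtree bounds (lo, hi): at each node, require lo < value < hi,
then recurse left with hi=value and right with lo=value.
Preorder trace (stopping at first violation):
  at node 14 with bounds (-inf, +inf): OK
  at node 33 with bounds (-inf, 14): VIOLATION
Node 33 violates its bound: not (-inf < 33 < 14).
Result: Not a valid BST


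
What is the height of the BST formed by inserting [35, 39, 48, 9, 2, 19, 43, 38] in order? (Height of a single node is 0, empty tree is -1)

Insertion order: [35, 39, 48, 9, 2, 19, 43, 38]
Tree (level-order array): [35, 9, 39, 2, 19, 38, 48, None, None, None, None, None, None, 43]
Compute height bottom-up (empty subtree = -1):
  height(2) = 1 + max(-1, -1) = 0
  height(19) = 1 + max(-1, -1) = 0
  height(9) = 1 + max(0, 0) = 1
  height(38) = 1 + max(-1, -1) = 0
  height(43) = 1 + max(-1, -1) = 0
  height(48) = 1 + max(0, -1) = 1
  height(39) = 1 + max(0, 1) = 2
  height(35) = 1 + max(1, 2) = 3
Height = 3


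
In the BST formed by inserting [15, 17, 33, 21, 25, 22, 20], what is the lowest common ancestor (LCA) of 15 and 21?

Tree insertion order: [15, 17, 33, 21, 25, 22, 20]
Tree (level-order array): [15, None, 17, None, 33, 21, None, 20, 25, None, None, 22]
In a BST, the LCA of p=15, q=21 is the first node v on the
root-to-leaf path with p <= v <= q (go left if both < v, right if both > v).
Walk from root:
  at 15: 15 <= 15 <= 21, this is the LCA
LCA = 15


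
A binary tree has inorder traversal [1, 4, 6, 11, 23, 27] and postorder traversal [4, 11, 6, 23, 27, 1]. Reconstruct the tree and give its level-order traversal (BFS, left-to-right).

Inorder:   [1, 4, 6, 11, 23, 27]
Postorder: [4, 11, 6, 23, 27, 1]
Algorithm: postorder visits root last, so walk postorder right-to-left;
each value is the root of the current inorder slice — split it at that
value, recurse on the right subtree first, then the left.
Recursive splits:
  root=1; inorder splits into left=[], right=[4, 6, 11, 23, 27]
  root=27; inorder splits into left=[4, 6, 11, 23], right=[]
  root=23; inorder splits into left=[4, 6, 11], right=[]
  root=6; inorder splits into left=[4], right=[11]
  root=11; inorder splits into left=[], right=[]
  root=4; inorder splits into left=[], right=[]
Reconstructed level-order: [1, 27, 23, 6, 4, 11]


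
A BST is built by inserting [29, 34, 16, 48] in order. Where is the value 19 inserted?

Starting tree (level order): [29, 16, 34, None, None, None, 48]
Insertion path: 29 -> 16
Result: insert 19 as right child of 16
Final tree (level order): [29, 16, 34, None, 19, None, 48]


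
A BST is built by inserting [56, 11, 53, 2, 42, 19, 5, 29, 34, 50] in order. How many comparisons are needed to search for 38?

Search path for 38: 56 -> 11 -> 53 -> 42 -> 19 -> 29 -> 34
Found: False
Comparisons: 7


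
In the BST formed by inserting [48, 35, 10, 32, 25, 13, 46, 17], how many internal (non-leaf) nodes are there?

Tree built from: [48, 35, 10, 32, 25, 13, 46, 17]
Tree (level-order array): [48, 35, None, 10, 46, None, 32, None, None, 25, None, 13, None, None, 17]
Rule: An internal node has at least one child.
Per-node child counts:
  node 48: 1 child(ren)
  node 35: 2 child(ren)
  node 10: 1 child(ren)
  node 32: 1 child(ren)
  node 25: 1 child(ren)
  node 13: 1 child(ren)
  node 17: 0 child(ren)
  node 46: 0 child(ren)
Matching nodes: [48, 35, 10, 32, 25, 13]
Count of internal (non-leaf) nodes: 6


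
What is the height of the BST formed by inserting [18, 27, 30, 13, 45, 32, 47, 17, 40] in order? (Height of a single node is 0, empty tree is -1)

Insertion order: [18, 27, 30, 13, 45, 32, 47, 17, 40]
Tree (level-order array): [18, 13, 27, None, 17, None, 30, None, None, None, 45, 32, 47, None, 40]
Compute height bottom-up (empty subtree = -1):
  height(17) = 1 + max(-1, -1) = 0
  height(13) = 1 + max(-1, 0) = 1
  height(40) = 1 + max(-1, -1) = 0
  height(32) = 1 + max(-1, 0) = 1
  height(47) = 1 + max(-1, -1) = 0
  height(45) = 1 + max(1, 0) = 2
  height(30) = 1 + max(-1, 2) = 3
  height(27) = 1 + max(-1, 3) = 4
  height(18) = 1 + max(1, 4) = 5
Height = 5


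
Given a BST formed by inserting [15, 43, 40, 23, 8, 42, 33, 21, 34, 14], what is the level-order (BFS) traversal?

Tree insertion order: [15, 43, 40, 23, 8, 42, 33, 21, 34, 14]
Tree (level-order array): [15, 8, 43, None, 14, 40, None, None, None, 23, 42, 21, 33, None, None, None, None, None, 34]
BFS from the root, enqueuing left then right child of each popped node:
  queue [15] -> pop 15, enqueue [8, 43], visited so far: [15]
  queue [8, 43] -> pop 8, enqueue [14], visited so far: [15, 8]
  queue [43, 14] -> pop 43, enqueue [40], visited so far: [15, 8, 43]
  queue [14, 40] -> pop 14, enqueue [none], visited so far: [15, 8, 43, 14]
  queue [40] -> pop 40, enqueue [23, 42], visited so far: [15, 8, 43, 14, 40]
  queue [23, 42] -> pop 23, enqueue [21, 33], visited so far: [15, 8, 43, 14, 40, 23]
  queue [42, 21, 33] -> pop 42, enqueue [none], visited so far: [15, 8, 43, 14, 40, 23, 42]
  queue [21, 33] -> pop 21, enqueue [none], visited so far: [15, 8, 43, 14, 40, 23, 42, 21]
  queue [33] -> pop 33, enqueue [34], visited so far: [15, 8, 43, 14, 40, 23, 42, 21, 33]
  queue [34] -> pop 34, enqueue [none], visited so far: [15, 8, 43, 14, 40, 23, 42, 21, 33, 34]
Result: [15, 8, 43, 14, 40, 23, 42, 21, 33, 34]


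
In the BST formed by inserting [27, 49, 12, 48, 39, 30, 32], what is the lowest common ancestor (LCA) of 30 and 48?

Tree insertion order: [27, 49, 12, 48, 39, 30, 32]
Tree (level-order array): [27, 12, 49, None, None, 48, None, 39, None, 30, None, None, 32]
In a BST, the LCA of p=30, q=48 is the first node v on the
root-to-leaf path with p <= v <= q (go left if both < v, right if both > v).
Walk from root:
  at 27: both 30 and 48 > 27, go right
  at 49: both 30 and 48 < 49, go left
  at 48: 30 <= 48 <= 48, this is the LCA
LCA = 48


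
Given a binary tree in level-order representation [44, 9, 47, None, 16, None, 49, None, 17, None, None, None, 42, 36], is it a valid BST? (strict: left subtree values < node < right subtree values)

Level-order array: [44, 9, 47, None, 16, None, 49, None, 17, None, None, None, 42, 36]
Validate using subtree bounds (lo, hi): at each node, require lo < value < hi,
then recurse left with hi=value and right with lo=value.
Preorder trace (stopping at first violation):
  at node 44 with bounds (-inf, +inf): OK
  at node 9 with bounds (-inf, 44): OK
  at node 16 with bounds (9, 44): OK
  at node 17 with bounds (16, 44): OK
  at node 42 with bounds (17, 44): OK
  at node 36 with bounds (17, 42): OK
  at node 47 with bounds (44, +inf): OK
  at node 49 with bounds (47, +inf): OK
No violation found at any node.
Result: Valid BST


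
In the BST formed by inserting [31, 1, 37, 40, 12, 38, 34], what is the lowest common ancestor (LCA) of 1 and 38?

Tree insertion order: [31, 1, 37, 40, 12, 38, 34]
Tree (level-order array): [31, 1, 37, None, 12, 34, 40, None, None, None, None, 38]
In a BST, the LCA of p=1, q=38 is the first node v on the
root-to-leaf path with p <= v <= q (go left if both < v, right if both > v).
Walk from root:
  at 31: 1 <= 31 <= 38, this is the LCA
LCA = 31


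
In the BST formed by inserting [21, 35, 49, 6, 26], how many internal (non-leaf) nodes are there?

Tree built from: [21, 35, 49, 6, 26]
Tree (level-order array): [21, 6, 35, None, None, 26, 49]
Rule: An internal node has at least one child.
Per-node child counts:
  node 21: 2 child(ren)
  node 6: 0 child(ren)
  node 35: 2 child(ren)
  node 26: 0 child(ren)
  node 49: 0 child(ren)
Matching nodes: [21, 35]
Count of internal (non-leaf) nodes: 2


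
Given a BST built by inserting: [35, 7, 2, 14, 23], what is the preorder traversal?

Tree insertion order: [35, 7, 2, 14, 23]
Tree (level-order array): [35, 7, None, 2, 14, None, None, None, 23]
Preorder traversal: [35, 7, 2, 14, 23]


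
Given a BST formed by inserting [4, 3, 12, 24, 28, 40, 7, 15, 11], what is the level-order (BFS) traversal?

Tree insertion order: [4, 3, 12, 24, 28, 40, 7, 15, 11]
Tree (level-order array): [4, 3, 12, None, None, 7, 24, None, 11, 15, 28, None, None, None, None, None, 40]
BFS from the root, enqueuing left then right child of each popped node:
  queue [4] -> pop 4, enqueue [3, 12], visited so far: [4]
  queue [3, 12] -> pop 3, enqueue [none], visited so far: [4, 3]
  queue [12] -> pop 12, enqueue [7, 24], visited so far: [4, 3, 12]
  queue [7, 24] -> pop 7, enqueue [11], visited so far: [4, 3, 12, 7]
  queue [24, 11] -> pop 24, enqueue [15, 28], visited so far: [4, 3, 12, 7, 24]
  queue [11, 15, 28] -> pop 11, enqueue [none], visited so far: [4, 3, 12, 7, 24, 11]
  queue [15, 28] -> pop 15, enqueue [none], visited so far: [4, 3, 12, 7, 24, 11, 15]
  queue [28] -> pop 28, enqueue [40], visited so far: [4, 3, 12, 7, 24, 11, 15, 28]
  queue [40] -> pop 40, enqueue [none], visited so far: [4, 3, 12, 7, 24, 11, 15, 28, 40]
Result: [4, 3, 12, 7, 24, 11, 15, 28, 40]


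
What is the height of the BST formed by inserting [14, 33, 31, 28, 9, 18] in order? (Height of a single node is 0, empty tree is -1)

Insertion order: [14, 33, 31, 28, 9, 18]
Tree (level-order array): [14, 9, 33, None, None, 31, None, 28, None, 18]
Compute height bottom-up (empty subtree = -1):
  height(9) = 1 + max(-1, -1) = 0
  height(18) = 1 + max(-1, -1) = 0
  height(28) = 1 + max(0, -1) = 1
  height(31) = 1 + max(1, -1) = 2
  height(33) = 1 + max(2, -1) = 3
  height(14) = 1 + max(0, 3) = 4
Height = 4


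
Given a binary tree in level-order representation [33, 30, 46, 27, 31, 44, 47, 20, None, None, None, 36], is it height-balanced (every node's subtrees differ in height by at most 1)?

Tree (level-order array): [33, 30, 46, 27, 31, 44, 47, 20, None, None, None, 36]
Definition: a tree is height-balanced if, at every node, |h(left) - h(right)| <= 1 (empty subtree has height -1).
Bottom-up per-node check:
  node 20: h_left=-1, h_right=-1, diff=0 [OK], height=0
  node 27: h_left=0, h_right=-1, diff=1 [OK], height=1
  node 31: h_left=-1, h_right=-1, diff=0 [OK], height=0
  node 30: h_left=1, h_right=0, diff=1 [OK], height=2
  node 36: h_left=-1, h_right=-1, diff=0 [OK], height=0
  node 44: h_left=0, h_right=-1, diff=1 [OK], height=1
  node 47: h_left=-1, h_right=-1, diff=0 [OK], height=0
  node 46: h_left=1, h_right=0, diff=1 [OK], height=2
  node 33: h_left=2, h_right=2, diff=0 [OK], height=3
All nodes satisfy the balance condition.
Result: Balanced


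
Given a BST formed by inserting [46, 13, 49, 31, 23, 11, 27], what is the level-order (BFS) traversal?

Tree insertion order: [46, 13, 49, 31, 23, 11, 27]
Tree (level-order array): [46, 13, 49, 11, 31, None, None, None, None, 23, None, None, 27]
BFS from the root, enqueuing left then right child of each popped node:
  queue [46] -> pop 46, enqueue [13, 49], visited so far: [46]
  queue [13, 49] -> pop 13, enqueue [11, 31], visited so far: [46, 13]
  queue [49, 11, 31] -> pop 49, enqueue [none], visited so far: [46, 13, 49]
  queue [11, 31] -> pop 11, enqueue [none], visited so far: [46, 13, 49, 11]
  queue [31] -> pop 31, enqueue [23], visited so far: [46, 13, 49, 11, 31]
  queue [23] -> pop 23, enqueue [27], visited so far: [46, 13, 49, 11, 31, 23]
  queue [27] -> pop 27, enqueue [none], visited so far: [46, 13, 49, 11, 31, 23, 27]
Result: [46, 13, 49, 11, 31, 23, 27]


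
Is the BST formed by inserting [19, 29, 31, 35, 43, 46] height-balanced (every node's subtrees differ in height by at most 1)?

Tree (level-order array): [19, None, 29, None, 31, None, 35, None, 43, None, 46]
Definition: a tree is height-balanced if, at every node, |h(left) - h(right)| <= 1 (empty subtree has height -1).
Bottom-up per-node check:
  node 46: h_left=-1, h_right=-1, diff=0 [OK], height=0
  node 43: h_left=-1, h_right=0, diff=1 [OK], height=1
  node 35: h_left=-1, h_right=1, diff=2 [FAIL (|-1-1|=2 > 1)], height=2
  node 31: h_left=-1, h_right=2, diff=3 [FAIL (|-1-2|=3 > 1)], height=3
  node 29: h_left=-1, h_right=3, diff=4 [FAIL (|-1-3|=4 > 1)], height=4
  node 19: h_left=-1, h_right=4, diff=5 [FAIL (|-1-4|=5 > 1)], height=5
Node 35 violates the condition: |-1 - 1| = 2 > 1.
Result: Not balanced


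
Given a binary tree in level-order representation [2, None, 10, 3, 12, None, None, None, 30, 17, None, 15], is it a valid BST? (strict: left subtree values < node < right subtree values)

Level-order array: [2, None, 10, 3, 12, None, None, None, 30, 17, None, 15]
Validate using subtree bounds (lo, hi): at each node, require lo < value < hi,
then recurse left with hi=value and right with lo=value.
Preorder trace (stopping at first violation):
  at node 2 with bounds (-inf, +inf): OK
  at node 10 with bounds (2, +inf): OK
  at node 3 with bounds (2, 10): OK
  at node 12 with bounds (10, +inf): OK
  at node 30 with bounds (12, +inf): OK
  at node 17 with bounds (12, 30): OK
  at node 15 with bounds (12, 17): OK
No violation found at any node.
Result: Valid BST


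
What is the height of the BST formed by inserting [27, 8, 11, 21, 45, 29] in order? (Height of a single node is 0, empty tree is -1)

Insertion order: [27, 8, 11, 21, 45, 29]
Tree (level-order array): [27, 8, 45, None, 11, 29, None, None, 21]
Compute height bottom-up (empty subtree = -1):
  height(21) = 1 + max(-1, -1) = 0
  height(11) = 1 + max(-1, 0) = 1
  height(8) = 1 + max(-1, 1) = 2
  height(29) = 1 + max(-1, -1) = 0
  height(45) = 1 + max(0, -1) = 1
  height(27) = 1 + max(2, 1) = 3
Height = 3


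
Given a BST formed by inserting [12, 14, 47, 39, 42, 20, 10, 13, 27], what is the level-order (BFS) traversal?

Tree insertion order: [12, 14, 47, 39, 42, 20, 10, 13, 27]
Tree (level-order array): [12, 10, 14, None, None, 13, 47, None, None, 39, None, 20, 42, None, 27]
BFS from the root, enqueuing left then right child of each popped node:
  queue [12] -> pop 12, enqueue [10, 14], visited so far: [12]
  queue [10, 14] -> pop 10, enqueue [none], visited so far: [12, 10]
  queue [14] -> pop 14, enqueue [13, 47], visited so far: [12, 10, 14]
  queue [13, 47] -> pop 13, enqueue [none], visited so far: [12, 10, 14, 13]
  queue [47] -> pop 47, enqueue [39], visited so far: [12, 10, 14, 13, 47]
  queue [39] -> pop 39, enqueue [20, 42], visited so far: [12, 10, 14, 13, 47, 39]
  queue [20, 42] -> pop 20, enqueue [27], visited so far: [12, 10, 14, 13, 47, 39, 20]
  queue [42, 27] -> pop 42, enqueue [none], visited so far: [12, 10, 14, 13, 47, 39, 20, 42]
  queue [27] -> pop 27, enqueue [none], visited so far: [12, 10, 14, 13, 47, 39, 20, 42, 27]
Result: [12, 10, 14, 13, 47, 39, 20, 42, 27]


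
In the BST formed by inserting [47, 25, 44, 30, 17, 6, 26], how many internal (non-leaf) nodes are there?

Tree built from: [47, 25, 44, 30, 17, 6, 26]
Tree (level-order array): [47, 25, None, 17, 44, 6, None, 30, None, None, None, 26]
Rule: An internal node has at least one child.
Per-node child counts:
  node 47: 1 child(ren)
  node 25: 2 child(ren)
  node 17: 1 child(ren)
  node 6: 0 child(ren)
  node 44: 1 child(ren)
  node 30: 1 child(ren)
  node 26: 0 child(ren)
Matching nodes: [47, 25, 17, 44, 30]
Count of internal (non-leaf) nodes: 5


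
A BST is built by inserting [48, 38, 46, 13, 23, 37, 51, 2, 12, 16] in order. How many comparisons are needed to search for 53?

Search path for 53: 48 -> 51
Found: False
Comparisons: 2


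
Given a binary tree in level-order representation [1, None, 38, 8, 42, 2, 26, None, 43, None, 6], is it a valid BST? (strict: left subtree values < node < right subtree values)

Level-order array: [1, None, 38, 8, 42, 2, 26, None, 43, None, 6]
Validate using subtree bounds (lo, hi): at each node, require lo < value < hi,
then recurse left with hi=value and right with lo=value.
Preorder trace (stopping at first violation):
  at node 1 with bounds (-inf, +inf): OK
  at node 38 with bounds (1, +inf): OK
  at node 8 with bounds (1, 38): OK
  at node 2 with bounds (1, 8): OK
  at node 6 with bounds (2, 8): OK
  at node 26 with bounds (8, 38): OK
  at node 42 with bounds (38, +inf): OK
  at node 43 with bounds (42, +inf): OK
No violation found at any node.
Result: Valid BST


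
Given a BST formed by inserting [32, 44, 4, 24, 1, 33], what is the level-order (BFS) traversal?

Tree insertion order: [32, 44, 4, 24, 1, 33]
Tree (level-order array): [32, 4, 44, 1, 24, 33]
BFS from the root, enqueuing left then right child of each popped node:
  queue [32] -> pop 32, enqueue [4, 44], visited so far: [32]
  queue [4, 44] -> pop 4, enqueue [1, 24], visited so far: [32, 4]
  queue [44, 1, 24] -> pop 44, enqueue [33], visited so far: [32, 4, 44]
  queue [1, 24, 33] -> pop 1, enqueue [none], visited so far: [32, 4, 44, 1]
  queue [24, 33] -> pop 24, enqueue [none], visited so far: [32, 4, 44, 1, 24]
  queue [33] -> pop 33, enqueue [none], visited so far: [32, 4, 44, 1, 24, 33]
Result: [32, 4, 44, 1, 24, 33]


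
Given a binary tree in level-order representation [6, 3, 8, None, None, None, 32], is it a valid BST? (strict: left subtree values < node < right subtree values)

Level-order array: [6, 3, 8, None, None, None, 32]
Validate using subtree bounds (lo, hi): at each node, require lo < value < hi,
then recurse left with hi=value and right with lo=value.
Preorder trace (stopping at first violation):
  at node 6 with bounds (-inf, +inf): OK
  at node 3 with bounds (-inf, 6): OK
  at node 8 with bounds (6, +inf): OK
  at node 32 with bounds (8, +inf): OK
No violation found at any node.
Result: Valid BST


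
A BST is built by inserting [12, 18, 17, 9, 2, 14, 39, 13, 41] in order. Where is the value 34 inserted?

Starting tree (level order): [12, 9, 18, 2, None, 17, 39, None, None, 14, None, None, 41, 13]
Insertion path: 12 -> 18 -> 39
Result: insert 34 as left child of 39
Final tree (level order): [12, 9, 18, 2, None, 17, 39, None, None, 14, None, 34, 41, 13]


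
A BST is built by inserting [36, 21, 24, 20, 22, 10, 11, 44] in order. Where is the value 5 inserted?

Starting tree (level order): [36, 21, 44, 20, 24, None, None, 10, None, 22, None, None, 11]
Insertion path: 36 -> 21 -> 20 -> 10
Result: insert 5 as left child of 10
Final tree (level order): [36, 21, 44, 20, 24, None, None, 10, None, 22, None, 5, 11]


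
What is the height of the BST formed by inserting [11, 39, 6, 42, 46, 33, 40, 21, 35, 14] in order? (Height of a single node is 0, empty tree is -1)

Insertion order: [11, 39, 6, 42, 46, 33, 40, 21, 35, 14]
Tree (level-order array): [11, 6, 39, None, None, 33, 42, 21, 35, 40, 46, 14]
Compute height bottom-up (empty subtree = -1):
  height(6) = 1 + max(-1, -1) = 0
  height(14) = 1 + max(-1, -1) = 0
  height(21) = 1 + max(0, -1) = 1
  height(35) = 1 + max(-1, -1) = 0
  height(33) = 1 + max(1, 0) = 2
  height(40) = 1 + max(-1, -1) = 0
  height(46) = 1 + max(-1, -1) = 0
  height(42) = 1 + max(0, 0) = 1
  height(39) = 1 + max(2, 1) = 3
  height(11) = 1 + max(0, 3) = 4
Height = 4


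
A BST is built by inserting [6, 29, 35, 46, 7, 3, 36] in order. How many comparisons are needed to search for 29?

Search path for 29: 6 -> 29
Found: True
Comparisons: 2


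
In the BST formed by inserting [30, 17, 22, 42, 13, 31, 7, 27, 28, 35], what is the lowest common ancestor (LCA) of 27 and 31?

Tree insertion order: [30, 17, 22, 42, 13, 31, 7, 27, 28, 35]
Tree (level-order array): [30, 17, 42, 13, 22, 31, None, 7, None, None, 27, None, 35, None, None, None, 28]
In a BST, the LCA of p=27, q=31 is the first node v on the
root-to-leaf path with p <= v <= q (go left if both < v, right if both > v).
Walk from root:
  at 30: 27 <= 30 <= 31, this is the LCA
LCA = 30


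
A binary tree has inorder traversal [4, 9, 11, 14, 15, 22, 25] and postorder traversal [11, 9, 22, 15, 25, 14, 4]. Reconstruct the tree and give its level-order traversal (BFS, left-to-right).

Inorder:   [4, 9, 11, 14, 15, 22, 25]
Postorder: [11, 9, 22, 15, 25, 14, 4]
Algorithm: postorder visits root last, so walk postorder right-to-left;
each value is the root of the current inorder slice — split it at that
value, recurse on the right subtree first, then the left.
Recursive splits:
  root=4; inorder splits into left=[], right=[9, 11, 14, 15, 22, 25]
  root=14; inorder splits into left=[9, 11], right=[15, 22, 25]
  root=25; inorder splits into left=[15, 22], right=[]
  root=15; inorder splits into left=[], right=[22]
  root=22; inorder splits into left=[], right=[]
  root=9; inorder splits into left=[], right=[11]
  root=11; inorder splits into left=[], right=[]
Reconstructed level-order: [4, 14, 9, 25, 11, 15, 22]
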